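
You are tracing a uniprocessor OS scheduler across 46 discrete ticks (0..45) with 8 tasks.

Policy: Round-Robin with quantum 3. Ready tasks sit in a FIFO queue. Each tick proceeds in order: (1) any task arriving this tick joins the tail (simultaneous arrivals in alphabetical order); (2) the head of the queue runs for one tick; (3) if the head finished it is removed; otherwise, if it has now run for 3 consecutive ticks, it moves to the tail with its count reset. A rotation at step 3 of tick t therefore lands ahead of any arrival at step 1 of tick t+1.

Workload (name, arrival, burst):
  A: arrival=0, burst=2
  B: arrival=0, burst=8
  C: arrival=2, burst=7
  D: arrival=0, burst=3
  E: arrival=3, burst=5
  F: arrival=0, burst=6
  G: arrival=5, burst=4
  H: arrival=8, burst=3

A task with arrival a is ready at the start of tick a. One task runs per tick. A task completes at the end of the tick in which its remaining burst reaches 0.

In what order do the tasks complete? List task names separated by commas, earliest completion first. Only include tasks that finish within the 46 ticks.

completion order = A, D, H, F, E, B, G, C

t=0: queue=[A,B,D,F] q_used=0 → run A
t=1: queue=[A,B,D,F] q_used=1 → run A
t=2: queue=[B,D,F,C] q_used=0 → run B
t=3: queue=[B,D,F,C,E] q_used=1 → run B
t=4: queue=[B,D,F,C,E] q_used=2 → run B
t=5: queue=[D,F,C,E,B,G] q_used=0 → run D
t=6: queue=[D,F,C,E,B,G] q_used=1 → run D
t=7: queue=[D,F,C,E,B,G] q_used=2 → run D
t=8: queue=[F,C,E,B,G,H] q_used=0 → run F
t=9: queue=[F,C,E,B,G,H] q_used=1 → run F
t=10: queue=[F,C,E,B,G,H] q_used=2 → run F
t=11: queue=[C,E,B,G,H,F] q_used=0 → run C
t=12: queue=[C,E,B,G,H,F] q_used=1 → run C
t=13: queue=[C,E,B,G,H,F] q_used=2 → run C
t=14: queue=[E,B,G,H,F,C] q_used=0 → run E
t=15: queue=[E,B,G,H,F,C] q_used=1 → run E
t=16: queue=[E,B,G,H,F,C] q_used=2 → run E
t=17: queue=[B,G,H,F,C,E] q_used=0 → run B
t=18: queue=[B,G,H,F,C,E] q_used=1 → run B
t=19: queue=[B,G,H,F,C,E] q_used=2 → run B
t=20: queue=[G,H,F,C,E,B] q_used=0 → run G
t=21: queue=[G,H,F,C,E,B] q_used=1 → run G
t=22: queue=[G,H,F,C,E,B] q_used=2 → run G
t=23: queue=[H,F,C,E,B,G] q_used=0 → run H
t=24: queue=[H,F,C,E,B,G] q_used=1 → run H
t=25: queue=[H,F,C,E,B,G] q_used=2 → run H
t=26: queue=[F,C,E,B,G] q_used=0 → run F
t=27: queue=[F,C,E,B,G] q_used=1 → run F
t=28: queue=[F,C,E,B,G] q_used=2 → run F
t=29: queue=[C,E,B,G] q_used=0 → run C
t=30: queue=[C,E,B,G] q_used=1 → run C
t=31: queue=[C,E,B,G] q_used=2 → run C
t=32: queue=[E,B,G,C] q_used=0 → run E
t=33: queue=[E,B,G,C] q_used=1 → run E
t=34: queue=[B,G,C] q_used=0 → run B
t=35: queue=[B,G,C] q_used=1 → run B
t=36: queue=[G,C] q_used=0 → run G
t=37: queue=[C] q_used=0 → run C
t=38: (idle)
t=39: (idle)
t=40: (idle)
t=41: (idle)
t=42: (idle)
t=43: (idle)
t=44: (idle)
t=45: (idle)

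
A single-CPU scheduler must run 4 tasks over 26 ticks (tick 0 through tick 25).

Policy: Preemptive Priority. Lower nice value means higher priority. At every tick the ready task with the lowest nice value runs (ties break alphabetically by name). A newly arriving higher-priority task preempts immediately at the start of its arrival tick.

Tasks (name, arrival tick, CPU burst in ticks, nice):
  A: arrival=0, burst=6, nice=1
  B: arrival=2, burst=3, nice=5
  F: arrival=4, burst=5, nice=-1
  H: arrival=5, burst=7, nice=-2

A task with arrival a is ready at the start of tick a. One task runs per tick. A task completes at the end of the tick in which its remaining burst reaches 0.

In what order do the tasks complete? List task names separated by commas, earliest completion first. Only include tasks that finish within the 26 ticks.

completion order = H, F, A, B

t=0: ready={A} → run A
t=1: ready={A} → run A
t=2: ready={A,B} → run A
t=3: ready={A,B} → run A
t=4: ready={A,B,F} → run F
t=5: ready={A,B,F,H} → run H
t=6: ready={A,B,F,H} → run H
t=7: ready={A,B,F,H} → run H
t=8: ready={A,B,F,H} → run H
t=9: ready={A,B,F,H} → run H
t=10: ready={A,B,F,H} → run H
t=11: ready={A,B,F,H} → run H
t=12: ready={A,B,F} → run F
t=13: ready={A,B,F} → run F
t=14: ready={A,B,F} → run F
t=15: ready={A,B,F} → run F
t=16: ready={A,B} → run A
t=17: ready={A,B} → run A
t=18: ready={B} → run B
t=19: ready={B} → run B
t=20: ready={B} → run B
t=21: (idle)
t=22: (idle)
t=23: (idle)
t=24: (idle)
t=25: (idle)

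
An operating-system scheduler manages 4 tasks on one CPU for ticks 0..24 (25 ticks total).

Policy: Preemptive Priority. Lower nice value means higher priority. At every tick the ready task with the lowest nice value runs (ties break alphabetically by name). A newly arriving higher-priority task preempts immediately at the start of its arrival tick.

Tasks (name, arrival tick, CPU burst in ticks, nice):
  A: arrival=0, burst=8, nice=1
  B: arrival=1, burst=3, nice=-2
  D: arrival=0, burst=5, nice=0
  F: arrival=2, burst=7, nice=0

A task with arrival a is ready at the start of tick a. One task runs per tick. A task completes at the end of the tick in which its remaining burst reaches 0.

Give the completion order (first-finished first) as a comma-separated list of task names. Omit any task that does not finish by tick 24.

t=0: ready={A,D} → run D
t=1: ready={A,B,D} → run B
t=2: ready={A,B,D,F} → run B
t=3: ready={A,B,D,F} → run B
t=4: ready={A,D,F} → run D
t=5: ready={A,D,F} → run D
t=6: ready={A,D,F} → run D
t=7: ready={A,D,F} → run D
t=8: ready={A,F} → run F
t=9: ready={A,F} → run F
t=10: ready={A,F} → run F
t=11: ready={A,F} → run F
t=12: ready={A,F} → run F
t=13: ready={A,F} → run F
t=14: ready={A,F} → run F
t=15: ready={A} → run A
t=16: ready={A} → run A
t=17: ready={A} → run A
t=18: ready={A} → run A
t=19: ready={A} → run A
t=20: ready={A} → run A
t=21: ready={A} → run A
t=22: ready={A} → run A
t=23: (idle)
t=24: (idle)

completion order = B, D, F, A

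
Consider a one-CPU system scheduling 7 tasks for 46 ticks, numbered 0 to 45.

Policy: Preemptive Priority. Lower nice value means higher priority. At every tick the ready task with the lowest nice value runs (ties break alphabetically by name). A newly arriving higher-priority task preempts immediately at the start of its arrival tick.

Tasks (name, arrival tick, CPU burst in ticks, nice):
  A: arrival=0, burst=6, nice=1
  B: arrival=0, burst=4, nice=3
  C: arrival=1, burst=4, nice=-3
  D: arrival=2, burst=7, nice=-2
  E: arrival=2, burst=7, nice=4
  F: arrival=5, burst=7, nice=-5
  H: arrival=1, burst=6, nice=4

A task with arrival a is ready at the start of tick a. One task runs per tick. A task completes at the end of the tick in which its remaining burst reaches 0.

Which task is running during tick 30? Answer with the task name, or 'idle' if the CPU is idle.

running at tick 30 = E

t=0: ready={A,B} → run A
t=1: ready={A,B,C,H} → run C
t=2: ready={A,B,C,D,E,H} → run C
t=3: ready={A,B,C,D,E,H} → run C
t=4: ready={A,B,C,D,E,H} → run C
t=5: ready={A,B,D,E,F,H} → run F
t=6: ready={A,B,D,E,F,H} → run F
t=7: ready={A,B,D,E,F,H} → run F
t=8: ready={A,B,D,E,F,H} → run F
t=9: ready={A,B,D,E,F,H} → run F
t=10: ready={A,B,D,E,F,H} → run F
t=11: ready={A,B,D,E,F,H} → run F
t=12: ready={A,B,D,E,H} → run D
t=13: ready={A,B,D,E,H} → run D
t=14: ready={A,B,D,E,H} → run D
t=15: ready={A,B,D,E,H} → run D
t=16: ready={A,B,D,E,H} → run D
t=17: ready={A,B,D,E,H} → run D
t=18: ready={A,B,D,E,H} → run D
t=19: ready={A,B,E,H} → run A
t=20: ready={A,B,E,H} → run A
t=21: ready={A,B,E,H} → run A
t=22: ready={A,B,E,H} → run A
t=23: ready={A,B,E,H} → run A
t=24: ready={B,E,H} → run B
t=25: ready={B,E,H} → run B
t=26: ready={B,E,H} → run B
t=27: ready={B,E,H} → run B
t=28: ready={E,H} → run E
t=29: ready={E,H} → run E
t=30: ready={E,H} → run E
t=31: ready={E,H} → run E
t=32: ready={E,H} → run E
t=33: ready={E,H} → run E
t=34: ready={E,H} → run E
t=35: ready={H} → run H
t=36: ready={H} → run H
t=37: ready={H} → run H
t=38: ready={H} → run H
t=39: ready={H} → run H
t=40: ready={H} → run H
t=41: (idle)
t=42: (idle)
t=43: (idle)
t=44: (idle)
t=45: (idle)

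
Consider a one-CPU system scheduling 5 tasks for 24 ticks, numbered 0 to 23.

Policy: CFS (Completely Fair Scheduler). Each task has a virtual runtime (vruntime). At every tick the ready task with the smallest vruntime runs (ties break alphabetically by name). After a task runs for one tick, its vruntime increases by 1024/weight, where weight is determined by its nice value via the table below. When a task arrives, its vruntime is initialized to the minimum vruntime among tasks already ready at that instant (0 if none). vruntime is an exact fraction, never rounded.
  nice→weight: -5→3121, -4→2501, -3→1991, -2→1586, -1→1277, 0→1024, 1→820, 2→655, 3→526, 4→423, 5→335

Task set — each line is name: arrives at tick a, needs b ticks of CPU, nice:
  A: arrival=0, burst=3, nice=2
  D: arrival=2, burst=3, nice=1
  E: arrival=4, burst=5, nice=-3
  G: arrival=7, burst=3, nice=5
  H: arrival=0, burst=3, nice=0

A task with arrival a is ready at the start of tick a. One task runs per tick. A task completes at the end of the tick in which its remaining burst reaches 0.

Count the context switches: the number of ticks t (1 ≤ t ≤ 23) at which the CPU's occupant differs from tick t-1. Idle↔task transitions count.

context switches = 15

t=0: vr[A=0 H=0] → run A
t=1: vr[A=1024/655 H=0] → run H
t=2: vr[A=1024/655 D=1 H=1] → run D
t=3: vr[A=1024/655 D=461/205 H=1] → run H
t=4: vr[A=1024/655 D=461/205 E=1024/655 H=2] → run A
t=5: vr[A=2048/655 D=461/205 E=1024/655 H=2] → run E
t=6: vr[A=2048/655 D=461/205 E=2709504/1304105 H=2] → run H
t=7: vr[A=2048/655 D=461/205 E=2709504/1304105 G=2709504/1304105] → run E
t=8: vr[A=2048/655 D=461/205 E=3380224/1304105 G=2709504/1304105] → run G
t=9: vr[A=2048/655 D=461/205 E=3380224/1304105 G=448617472/87375035] → run D
t=10: vr[A=2048/655 D=717/205 E=3380224/1304105 G=448617472/87375035] → run E
t=11: vr[A=2048/655 D=717/205 E=4050944/1304105 G=448617472/87375035] → run E
t=12: vr[A=2048/655 D=717/205 E=4721664/1304105 G=448617472/87375035] → run A
t=13: vr[D=717/205 E=4721664/1304105 G=448617472/87375035] → run D
t=14: vr[E=4721664/1304105 G=448617472/87375035] → run E
t=15: vr[G=448617472/87375035] → run G
t=16: vr[G=715698176/87375035] → run G
t=17: (idle)
t=18: (idle)
t=19: (idle)
t=20: (idle)
t=21: (idle)
t=22: (idle)
t=23: (idle)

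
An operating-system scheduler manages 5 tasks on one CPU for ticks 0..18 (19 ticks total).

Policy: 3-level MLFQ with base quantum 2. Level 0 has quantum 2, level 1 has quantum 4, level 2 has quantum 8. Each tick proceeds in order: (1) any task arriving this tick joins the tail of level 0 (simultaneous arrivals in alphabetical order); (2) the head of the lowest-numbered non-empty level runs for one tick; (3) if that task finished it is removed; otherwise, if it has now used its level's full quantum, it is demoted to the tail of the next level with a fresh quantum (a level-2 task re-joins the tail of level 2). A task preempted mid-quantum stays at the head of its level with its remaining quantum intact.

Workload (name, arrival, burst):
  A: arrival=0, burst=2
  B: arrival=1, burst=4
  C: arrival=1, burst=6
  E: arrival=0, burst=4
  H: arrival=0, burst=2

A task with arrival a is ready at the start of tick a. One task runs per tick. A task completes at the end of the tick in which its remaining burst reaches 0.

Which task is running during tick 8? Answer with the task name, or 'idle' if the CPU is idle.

t=0: L0/L1/L2 = AEH/-/- → run A
t=1: L0/L1/L2 = AEHBC/-/- → run A
t=2: L0/L1/L2 = EHBC/-/- → run E
t=3: L0/L1/L2 = EHBC/-/- → run E
t=4: L0/L1/L2 = HBC/E/- → run H
t=5: L0/L1/L2 = HBC/E/- → run H
t=6: L0/L1/L2 = BC/E/- → run B
t=7: L0/L1/L2 = BC/E/- → run B
t=8: L0/L1/L2 = C/EB/- → run C
t=9: L0/L1/L2 = C/EB/- → run C
t=10: L0/L1/L2 = -/EBC/- → run E
t=11: L0/L1/L2 = -/EBC/- → run E
t=12: L0/L1/L2 = -/BC/- → run B
t=13: L0/L1/L2 = -/BC/- → run B
t=14: L0/L1/L2 = -/C/- → run C
t=15: L0/L1/L2 = -/C/- → run C
t=16: L0/L1/L2 = -/C/- → run C
t=17: L0/L1/L2 = -/C/- → run C
t=18: (idle)

running at tick 8 = C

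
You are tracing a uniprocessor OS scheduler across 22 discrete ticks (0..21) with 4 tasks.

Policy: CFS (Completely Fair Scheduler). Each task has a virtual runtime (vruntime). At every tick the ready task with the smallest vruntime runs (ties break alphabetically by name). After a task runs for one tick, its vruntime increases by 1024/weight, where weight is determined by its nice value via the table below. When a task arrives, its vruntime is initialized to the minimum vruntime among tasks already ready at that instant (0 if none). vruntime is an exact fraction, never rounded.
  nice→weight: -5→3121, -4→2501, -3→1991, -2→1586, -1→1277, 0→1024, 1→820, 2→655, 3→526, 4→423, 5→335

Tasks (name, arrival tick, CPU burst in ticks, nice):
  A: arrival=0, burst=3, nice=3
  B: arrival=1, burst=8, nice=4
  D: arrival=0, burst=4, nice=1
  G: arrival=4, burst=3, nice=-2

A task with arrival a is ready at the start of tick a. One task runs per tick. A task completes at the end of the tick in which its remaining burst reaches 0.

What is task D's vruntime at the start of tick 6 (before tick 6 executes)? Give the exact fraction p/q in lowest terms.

t=0: vr[A=0 D=0] → run A
t=1: vr[A=512/263 B=0 D=0] → run B
t=2: vr[A=512/263 B=1024/423 D=0] → run D
t=3: vr[A=512/263 B=1024/423 D=256/205] → run D
t=4: vr[A=512/263 B=1024/423 D=512/205 G=512/263] → run A
t=5: vr[A=1024/263 B=1024/423 D=512/205 G=512/263] → run G
t=6: vr[A=1024/263 B=1024/423 D=512/205 G=540672/208559] → run B
t=7: vr[A=1024/263 B=2048/423 D=512/205 G=540672/208559] → run D
t=8: vr[A=1024/263 B=2048/423 D=768/205 G=540672/208559] → run G
t=9: vr[A=1024/263 B=2048/423 D=768/205 G=675328/208559] → run G
t=10: vr[A=1024/263 B=2048/423 D=768/205] → run D
t=11: vr[A=1024/263 B=2048/423] → run A
t=12: vr[B=2048/423] → run B
t=13: vr[B=1024/141] → run B
t=14: vr[B=4096/423] → run B
t=15: vr[B=5120/423] → run B
t=16: vr[B=2048/141] → run B
t=17: vr[B=7168/423] → run B
t=18: (idle)
t=19: (idle)
t=20: (idle)
t=21: (idle)

vruntime(D, start of tick 6) = 512/205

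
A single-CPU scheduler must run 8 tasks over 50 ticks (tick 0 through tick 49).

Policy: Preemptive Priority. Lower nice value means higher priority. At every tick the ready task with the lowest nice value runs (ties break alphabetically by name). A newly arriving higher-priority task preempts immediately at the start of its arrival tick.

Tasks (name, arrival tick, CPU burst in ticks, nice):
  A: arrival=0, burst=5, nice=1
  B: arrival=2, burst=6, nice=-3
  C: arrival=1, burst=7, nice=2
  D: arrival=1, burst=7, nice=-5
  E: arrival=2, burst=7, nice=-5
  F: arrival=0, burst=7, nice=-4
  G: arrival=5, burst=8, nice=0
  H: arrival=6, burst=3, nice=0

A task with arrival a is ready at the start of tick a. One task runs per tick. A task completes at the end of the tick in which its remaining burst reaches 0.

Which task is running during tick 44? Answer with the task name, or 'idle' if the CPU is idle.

t=0: ready={A,F} → run F
t=1: ready={A,C,D,F} → run D
t=2: ready={A,B,C,D,E,F} → run D
t=3: ready={A,B,C,D,E,F} → run D
t=4: ready={A,B,C,D,E,F} → run D
t=5: ready={A,B,C,D,E,F,G} → run D
t=6: ready={A,B,C,D,E,F,G,H} → run D
t=7: ready={A,B,C,D,E,F,G,H} → run D
t=8: ready={A,B,C,E,F,G,H} → run E
t=9: ready={A,B,C,E,F,G,H} → run E
t=10: ready={A,B,C,E,F,G,H} → run E
t=11: ready={A,B,C,E,F,G,H} → run E
t=12: ready={A,B,C,E,F,G,H} → run E
t=13: ready={A,B,C,E,F,G,H} → run E
t=14: ready={A,B,C,E,F,G,H} → run E
t=15: ready={A,B,C,F,G,H} → run F
t=16: ready={A,B,C,F,G,H} → run F
t=17: ready={A,B,C,F,G,H} → run F
t=18: ready={A,B,C,F,G,H} → run F
t=19: ready={A,B,C,F,G,H} → run F
t=20: ready={A,B,C,F,G,H} → run F
t=21: ready={A,B,C,G,H} → run B
t=22: ready={A,B,C,G,H} → run B
t=23: ready={A,B,C,G,H} → run B
t=24: ready={A,B,C,G,H} → run B
t=25: ready={A,B,C,G,H} → run B
t=26: ready={A,B,C,G,H} → run B
t=27: ready={A,C,G,H} → run G
t=28: ready={A,C,G,H} → run G
t=29: ready={A,C,G,H} → run G
t=30: ready={A,C,G,H} → run G
t=31: ready={A,C,G,H} → run G
t=32: ready={A,C,G,H} → run G
t=33: ready={A,C,G,H} → run G
t=34: ready={A,C,G,H} → run G
t=35: ready={A,C,H} → run H
t=36: ready={A,C,H} → run H
t=37: ready={A,C,H} → run H
t=38: ready={A,C} → run A
t=39: ready={A,C} → run A
t=40: ready={A,C} → run A
t=41: ready={A,C} → run A
t=42: ready={A,C} → run A
t=43: ready={C} → run C
t=44: ready={C} → run C
t=45: ready={C} → run C
t=46: ready={C} → run C
t=47: ready={C} → run C
t=48: ready={C} → run C
t=49: ready={C} → run C

running at tick 44 = C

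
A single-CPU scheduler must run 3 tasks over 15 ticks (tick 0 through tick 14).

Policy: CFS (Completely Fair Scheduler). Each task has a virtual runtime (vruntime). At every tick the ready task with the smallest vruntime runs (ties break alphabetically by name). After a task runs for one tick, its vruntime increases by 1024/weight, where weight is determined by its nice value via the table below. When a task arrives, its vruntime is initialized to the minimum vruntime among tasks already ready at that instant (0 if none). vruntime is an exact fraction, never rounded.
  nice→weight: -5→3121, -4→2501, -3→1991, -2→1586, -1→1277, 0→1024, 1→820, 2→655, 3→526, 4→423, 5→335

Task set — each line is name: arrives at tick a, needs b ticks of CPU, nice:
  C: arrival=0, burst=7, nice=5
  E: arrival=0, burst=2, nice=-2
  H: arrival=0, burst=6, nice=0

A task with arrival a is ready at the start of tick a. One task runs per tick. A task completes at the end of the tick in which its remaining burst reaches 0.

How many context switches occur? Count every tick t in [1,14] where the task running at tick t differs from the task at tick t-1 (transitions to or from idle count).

context switches = 7

t=0: vr[C=0 E=0 H=0] → run C
t=1: vr[C=1024/335 E=0 H=0] → run E
t=2: vr[C=1024/335 E=512/793 H=0] → run H
t=3: vr[C=1024/335 E=512/793 H=1] → run E
t=4: vr[C=1024/335 H=1] → run H
t=5: vr[C=1024/335 H=2] → run H
t=6: vr[C=1024/335 H=3] → run H
t=7: vr[C=1024/335 H=4] → run C
t=8: vr[C=2048/335 H=4] → run H
t=9: vr[C=2048/335 H=5] → run H
t=10: vr[C=2048/335] → run C
t=11: vr[C=3072/335] → run C
t=12: vr[C=4096/335] → run C
t=13: vr[C=1024/67] → run C
t=14: vr[C=6144/335] → run C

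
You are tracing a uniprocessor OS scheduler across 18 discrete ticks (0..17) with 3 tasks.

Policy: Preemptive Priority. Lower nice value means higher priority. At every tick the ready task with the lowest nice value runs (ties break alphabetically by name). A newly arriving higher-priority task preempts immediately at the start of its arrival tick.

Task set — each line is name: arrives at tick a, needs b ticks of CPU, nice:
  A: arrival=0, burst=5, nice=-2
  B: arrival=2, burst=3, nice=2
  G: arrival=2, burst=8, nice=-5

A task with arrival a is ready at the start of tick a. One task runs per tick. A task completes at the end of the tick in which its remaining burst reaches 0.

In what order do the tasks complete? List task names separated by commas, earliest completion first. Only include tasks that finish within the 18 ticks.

t=0: ready={A} → run A
t=1: ready={A} → run A
t=2: ready={A,B,G} → run G
t=3: ready={A,B,G} → run G
t=4: ready={A,B,G} → run G
t=5: ready={A,B,G} → run G
t=6: ready={A,B,G} → run G
t=7: ready={A,B,G} → run G
t=8: ready={A,B,G} → run G
t=9: ready={A,B,G} → run G
t=10: ready={A,B} → run A
t=11: ready={A,B} → run A
t=12: ready={A,B} → run A
t=13: ready={B} → run B
t=14: ready={B} → run B
t=15: ready={B} → run B
t=16: (idle)
t=17: (idle)

completion order = G, A, B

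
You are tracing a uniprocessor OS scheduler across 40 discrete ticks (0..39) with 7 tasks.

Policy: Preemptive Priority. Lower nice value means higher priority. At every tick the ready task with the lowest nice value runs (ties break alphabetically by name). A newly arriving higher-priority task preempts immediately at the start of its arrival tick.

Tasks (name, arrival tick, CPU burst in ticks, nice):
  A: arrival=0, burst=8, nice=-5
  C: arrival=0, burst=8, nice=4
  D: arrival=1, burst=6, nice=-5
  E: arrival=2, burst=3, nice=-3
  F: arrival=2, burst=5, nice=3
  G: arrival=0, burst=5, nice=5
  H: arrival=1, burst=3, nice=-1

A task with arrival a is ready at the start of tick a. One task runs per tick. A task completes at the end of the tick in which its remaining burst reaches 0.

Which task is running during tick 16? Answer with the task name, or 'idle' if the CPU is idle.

t=0: ready={A,C,G} → run A
t=1: ready={A,C,D,G,H} → run A
t=2: ready={A,C,D,E,F,G,H} → run A
t=3: ready={A,C,D,E,F,G,H} → run A
t=4: ready={A,C,D,E,F,G,H} → run A
t=5: ready={A,C,D,E,F,G,H} → run A
t=6: ready={A,C,D,E,F,G,H} → run A
t=7: ready={A,C,D,E,F,G,H} → run A
t=8: ready={C,D,E,F,G,H} → run D
t=9: ready={C,D,E,F,G,H} → run D
t=10: ready={C,D,E,F,G,H} → run D
t=11: ready={C,D,E,F,G,H} → run D
t=12: ready={C,D,E,F,G,H} → run D
t=13: ready={C,D,E,F,G,H} → run D
t=14: ready={C,E,F,G,H} → run E
t=15: ready={C,E,F,G,H} → run E
t=16: ready={C,E,F,G,H} → run E
t=17: ready={C,F,G,H} → run H
t=18: ready={C,F,G,H} → run H
t=19: ready={C,F,G,H} → run H
t=20: ready={C,F,G} → run F
t=21: ready={C,F,G} → run F
t=22: ready={C,F,G} → run F
t=23: ready={C,F,G} → run F
t=24: ready={C,F,G} → run F
t=25: ready={C,G} → run C
t=26: ready={C,G} → run C
t=27: ready={C,G} → run C
t=28: ready={C,G} → run C
t=29: ready={C,G} → run C
t=30: ready={C,G} → run C
t=31: ready={C,G} → run C
t=32: ready={C,G} → run C
t=33: ready={G} → run G
t=34: ready={G} → run G
t=35: ready={G} → run G
t=36: ready={G} → run G
t=37: ready={G} → run G
t=38: (idle)
t=39: (idle)

running at tick 16 = E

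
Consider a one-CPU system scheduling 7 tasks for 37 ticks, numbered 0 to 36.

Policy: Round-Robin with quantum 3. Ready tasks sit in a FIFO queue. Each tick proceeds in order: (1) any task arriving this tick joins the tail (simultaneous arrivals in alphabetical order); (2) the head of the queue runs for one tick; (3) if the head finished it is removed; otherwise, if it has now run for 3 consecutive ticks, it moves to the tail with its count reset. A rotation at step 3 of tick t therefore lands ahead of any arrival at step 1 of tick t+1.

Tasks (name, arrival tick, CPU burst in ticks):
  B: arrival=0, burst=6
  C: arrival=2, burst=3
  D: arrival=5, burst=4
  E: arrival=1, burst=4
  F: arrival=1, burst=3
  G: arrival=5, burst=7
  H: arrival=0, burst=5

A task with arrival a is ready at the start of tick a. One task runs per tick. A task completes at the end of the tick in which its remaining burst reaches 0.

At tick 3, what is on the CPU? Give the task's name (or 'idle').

running at tick 3 = H

t=0: queue=[B,H] q_used=0 → run B
t=1: queue=[B,H,E,F] q_used=1 → run B
t=2: queue=[B,H,E,F,C] q_used=2 → run B
t=3: queue=[H,E,F,C,B] q_used=0 → run H
t=4: queue=[H,E,F,C,B] q_used=1 → run H
t=5: queue=[H,E,F,C,B,D,G] q_used=2 → run H
t=6: queue=[E,F,C,B,D,G,H] q_used=0 → run E
t=7: queue=[E,F,C,B,D,G,H] q_used=1 → run E
t=8: queue=[E,F,C,B,D,G,H] q_used=2 → run E
t=9: queue=[F,C,B,D,G,H,E] q_used=0 → run F
t=10: queue=[F,C,B,D,G,H,E] q_used=1 → run F
t=11: queue=[F,C,B,D,G,H,E] q_used=2 → run F
t=12: queue=[C,B,D,G,H,E] q_used=0 → run C
t=13: queue=[C,B,D,G,H,E] q_used=1 → run C
t=14: queue=[C,B,D,G,H,E] q_used=2 → run C
t=15: queue=[B,D,G,H,E] q_used=0 → run B
t=16: queue=[B,D,G,H,E] q_used=1 → run B
t=17: queue=[B,D,G,H,E] q_used=2 → run B
t=18: queue=[D,G,H,E] q_used=0 → run D
t=19: queue=[D,G,H,E] q_used=1 → run D
t=20: queue=[D,G,H,E] q_used=2 → run D
t=21: queue=[G,H,E,D] q_used=0 → run G
t=22: queue=[G,H,E,D] q_used=1 → run G
t=23: queue=[G,H,E,D] q_used=2 → run G
t=24: queue=[H,E,D,G] q_used=0 → run H
t=25: queue=[H,E,D,G] q_used=1 → run H
t=26: queue=[E,D,G] q_used=0 → run E
t=27: queue=[D,G] q_used=0 → run D
t=28: queue=[G] q_used=0 → run G
t=29: queue=[G] q_used=1 → run G
t=30: queue=[G] q_used=2 → run G
t=31: queue=[G] q_used=0 → run G
t=32: (idle)
t=33: (idle)
t=34: (idle)
t=35: (idle)
t=36: (idle)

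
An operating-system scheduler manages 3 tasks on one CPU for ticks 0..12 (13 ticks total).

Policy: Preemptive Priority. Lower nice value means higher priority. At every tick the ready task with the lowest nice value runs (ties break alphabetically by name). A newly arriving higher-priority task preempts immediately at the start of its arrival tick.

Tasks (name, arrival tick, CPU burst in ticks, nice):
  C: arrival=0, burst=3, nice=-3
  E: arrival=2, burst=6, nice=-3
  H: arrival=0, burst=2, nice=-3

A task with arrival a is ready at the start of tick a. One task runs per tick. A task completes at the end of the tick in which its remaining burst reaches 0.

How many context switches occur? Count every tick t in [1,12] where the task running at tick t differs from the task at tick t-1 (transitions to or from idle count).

context switches = 3

t=0: ready={C,H} → run C
t=1: ready={C,H} → run C
t=2: ready={C,E,H} → run C
t=3: ready={E,H} → run E
t=4: ready={E,H} → run E
t=5: ready={E,H} → run E
t=6: ready={E,H} → run E
t=7: ready={E,H} → run E
t=8: ready={E,H} → run E
t=9: ready={H} → run H
t=10: ready={H} → run H
t=11: (idle)
t=12: (idle)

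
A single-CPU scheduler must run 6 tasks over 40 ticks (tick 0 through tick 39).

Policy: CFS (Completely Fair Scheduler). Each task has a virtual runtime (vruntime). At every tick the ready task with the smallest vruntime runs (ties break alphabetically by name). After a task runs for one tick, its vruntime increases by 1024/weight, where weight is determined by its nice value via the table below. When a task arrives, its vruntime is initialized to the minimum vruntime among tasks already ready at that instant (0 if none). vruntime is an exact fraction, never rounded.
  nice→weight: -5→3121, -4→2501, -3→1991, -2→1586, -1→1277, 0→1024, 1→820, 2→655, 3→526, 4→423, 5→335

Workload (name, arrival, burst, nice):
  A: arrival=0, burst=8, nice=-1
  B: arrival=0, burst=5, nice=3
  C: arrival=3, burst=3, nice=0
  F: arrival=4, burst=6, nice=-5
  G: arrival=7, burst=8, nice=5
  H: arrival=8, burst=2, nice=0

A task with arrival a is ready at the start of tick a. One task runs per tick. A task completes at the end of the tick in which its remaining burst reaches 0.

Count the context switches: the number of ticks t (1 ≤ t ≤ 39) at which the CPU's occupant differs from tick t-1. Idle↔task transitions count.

context switches = 23

t=0: vr[A=0 B=0] → run A
t=1: vr[A=1024/1277 B=0] → run B
t=2: vr[A=1024/1277 B=512/263] → run A
t=3: vr[A=2048/1277 B=512/263 C=2048/1277] → run A
t=4: vr[A=3072/1277 B=512/263 C=2048/1277 F=2048/1277] → run C
t=5: vr[A=3072/1277 B=512/263 C=3325/1277 F=2048/1277] → run F
t=6: vr[A=3072/1277 B=512/263 C=3325/1277 F=7699456/3985517] → run F
t=7: vr[A=3072/1277 B=512/263 C=3325/1277 F=9007104/3985517 G=512/263] → run B
t=8: vr[A=3072/1277 B=1024/263 C=3325/1277 F=9007104/3985517 G=512/263 H=512/263] → run G
t=9: vr[A=3072/1277 B=1024/263 C=3325/1277 F=9007104/3985517 G=440832/88105 H=512/263] → run H
t=10: vr[A=3072/1277 B=1024/263 C=3325/1277 F=9007104/3985517 G=440832/88105 H=775/263] → run F
t=11: vr[A=3072/1277 B=1024/263 C=3325/1277 F=10314752/3985517 G=440832/88105 H=775/263] → run A
t=12: vr[A=4096/1277 B=1024/263 C=3325/1277 F=10314752/3985517 G=440832/88105 H=775/263] → run F
t=13: vr[A=4096/1277 B=1024/263 C=3325/1277 F=11622400/3985517 G=440832/88105 H=775/263] → run C
t=14: vr[A=4096/1277 B=1024/263 C=4602/1277 F=11622400/3985517 G=440832/88105 H=775/263] → run F
t=15: vr[A=4096/1277 B=1024/263 C=4602/1277 F=12930048/3985517 G=440832/88105 H=775/263] → run H
t=16: vr[A=4096/1277 B=1024/263 C=4602/1277 F=12930048/3985517 G=440832/88105] → run A
t=17: vr[A=5120/1277 B=1024/263 C=4602/1277 F=12930048/3985517 G=440832/88105] → run F
t=18: vr[A=5120/1277 B=1024/263 C=4602/1277 G=440832/88105] → run C
t=19: vr[A=5120/1277 B=1024/263 G=440832/88105] → run B
t=20: vr[A=5120/1277 B=1536/263 G=440832/88105] → run A
t=21: vr[A=6144/1277 B=1536/263 G=440832/88105] → run A
t=22: vr[A=7168/1277 B=1536/263 G=440832/88105] → run G
t=23: vr[A=7168/1277 B=1536/263 G=710144/88105] → run A
t=24: vr[B=1536/263 G=710144/88105] → run B
t=25: vr[B=2048/263 G=710144/88105] → run B
t=26: vr[G=710144/88105] → run G
t=27: vr[G=979456/88105] → run G
t=28: vr[G=1248768/88105] → run G
t=29: vr[G=303616/17621] → run G
t=30: vr[G=1787392/88105] → run G
t=31: vr[G=2056704/88105] → run G
t=32: (idle)
t=33: (idle)
t=34: (idle)
t=35: (idle)
t=36: (idle)
t=37: (idle)
t=38: (idle)
t=39: (idle)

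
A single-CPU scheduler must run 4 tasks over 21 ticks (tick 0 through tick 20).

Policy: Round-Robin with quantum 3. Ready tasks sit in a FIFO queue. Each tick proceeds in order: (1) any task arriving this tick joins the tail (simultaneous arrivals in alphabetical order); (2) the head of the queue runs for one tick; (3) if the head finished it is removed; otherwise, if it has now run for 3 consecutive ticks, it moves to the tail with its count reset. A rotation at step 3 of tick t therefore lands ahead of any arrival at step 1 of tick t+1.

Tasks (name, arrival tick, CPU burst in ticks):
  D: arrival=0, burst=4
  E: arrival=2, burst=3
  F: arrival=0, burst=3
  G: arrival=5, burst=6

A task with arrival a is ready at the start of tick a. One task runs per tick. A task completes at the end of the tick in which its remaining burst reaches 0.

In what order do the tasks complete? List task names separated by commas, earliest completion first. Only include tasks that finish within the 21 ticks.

completion order = F, E, D, G

t=0: queue=[D,F] q_used=0 → run D
t=1: queue=[D,F] q_used=1 → run D
t=2: queue=[D,F,E] q_used=2 → run D
t=3: queue=[F,E,D] q_used=0 → run F
t=4: queue=[F,E,D] q_used=1 → run F
t=5: queue=[F,E,D,G] q_used=2 → run F
t=6: queue=[E,D,G] q_used=0 → run E
t=7: queue=[E,D,G] q_used=1 → run E
t=8: queue=[E,D,G] q_used=2 → run E
t=9: queue=[D,G] q_used=0 → run D
t=10: queue=[G] q_used=0 → run G
t=11: queue=[G] q_used=1 → run G
t=12: queue=[G] q_used=2 → run G
t=13: queue=[G] q_used=0 → run G
t=14: queue=[G] q_used=1 → run G
t=15: queue=[G] q_used=2 → run G
t=16: (idle)
t=17: (idle)
t=18: (idle)
t=19: (idle)
t=20: (idle)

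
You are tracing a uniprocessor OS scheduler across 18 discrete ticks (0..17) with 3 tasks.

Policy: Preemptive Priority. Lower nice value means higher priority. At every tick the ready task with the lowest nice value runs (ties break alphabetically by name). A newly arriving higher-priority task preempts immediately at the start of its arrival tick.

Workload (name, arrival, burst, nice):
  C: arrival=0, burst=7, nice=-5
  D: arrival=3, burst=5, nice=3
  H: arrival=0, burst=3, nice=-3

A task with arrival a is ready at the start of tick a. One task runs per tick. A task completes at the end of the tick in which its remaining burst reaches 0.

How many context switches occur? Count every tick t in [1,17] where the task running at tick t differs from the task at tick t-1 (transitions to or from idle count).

t=0: ready={C,H} → run C
t=1: ready={C,H} → run C
t=2: ready={C,H} → run C
t=3: ready={C,D,H} → run C
t=4: ready={C,D,H} → run C
t=5: ready={C,D,H} → run C
t=6: ready={C,D,H} → run C
t=7: ready={D,H} → run H
t=8: ready={D,H} → run H
t=9: ready={D,H} → run H
t=10: ready={D} → run D
t=11: ready={D} → run D
t=12: ready={D} → run D
t=13: ready={D} → run D
t=14: ready={D} → run D
t=15: (idle)
t=16: (idle)
t=17: (idle)

context switches = 3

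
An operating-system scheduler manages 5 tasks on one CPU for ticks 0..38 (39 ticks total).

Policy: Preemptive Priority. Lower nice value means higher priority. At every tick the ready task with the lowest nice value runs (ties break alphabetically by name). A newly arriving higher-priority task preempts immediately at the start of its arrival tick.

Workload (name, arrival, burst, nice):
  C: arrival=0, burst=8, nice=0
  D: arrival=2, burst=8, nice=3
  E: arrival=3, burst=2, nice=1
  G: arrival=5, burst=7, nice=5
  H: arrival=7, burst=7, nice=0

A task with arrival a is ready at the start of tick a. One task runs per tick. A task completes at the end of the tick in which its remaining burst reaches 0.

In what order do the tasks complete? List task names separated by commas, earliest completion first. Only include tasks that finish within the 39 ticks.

completion order = C, H, E, D, G

t=0: ready={C} → run C
t=1: ready={C} → run C
t=2: ready={C,D} → run C
t=3: ready={C,D,E} → run C
t=4: ready={C,D,E} → run C
t=5: ready={C,D,E,G} → run C
t=6: ready={C,D,E,G} → run C
t=7: ready={C,D,E,G,H} → run C
t=8: ready={D,E,G,H} → run H
t=9: ready={D,E,G,H} → run H
t=10: ready={D,E,G,H} → run H
t=11: ready={D,E,G,H} → run H
t=12: ready={D,E,G,H} → run H
t=13: ready={D,E,G,H} → run H
t=14: ready={D,E,G,H} → run H
t=15: ready={D,E,G} → run E
t=16: ready={D,E,G} → run E
t=17: ready={D,G} → run D
t=18: ready={D,G} → run D
t=19: ready={D,G} → run D
t=20: ready={D,G} → run D
t=21: ready={D,G} → run D
t=22: ready={D,G} → run D
t=23: ready={D,G} → run D
t=24: ready={D,G} → run D
t=25: ready={G} → run G
t=26: ready={G} → run G
t=27: ready={G} → run G
t=28: ready={G} → run G
t=29: ready={G} → run G
t=30: ready={G} → run G
t=31: ready={G} → run G
t=32: (idle)
t=33: (idle)
t=34: (idle)
t=35: (idle)
t=36: (idle)
t=37: (idle)
t=38: (idle)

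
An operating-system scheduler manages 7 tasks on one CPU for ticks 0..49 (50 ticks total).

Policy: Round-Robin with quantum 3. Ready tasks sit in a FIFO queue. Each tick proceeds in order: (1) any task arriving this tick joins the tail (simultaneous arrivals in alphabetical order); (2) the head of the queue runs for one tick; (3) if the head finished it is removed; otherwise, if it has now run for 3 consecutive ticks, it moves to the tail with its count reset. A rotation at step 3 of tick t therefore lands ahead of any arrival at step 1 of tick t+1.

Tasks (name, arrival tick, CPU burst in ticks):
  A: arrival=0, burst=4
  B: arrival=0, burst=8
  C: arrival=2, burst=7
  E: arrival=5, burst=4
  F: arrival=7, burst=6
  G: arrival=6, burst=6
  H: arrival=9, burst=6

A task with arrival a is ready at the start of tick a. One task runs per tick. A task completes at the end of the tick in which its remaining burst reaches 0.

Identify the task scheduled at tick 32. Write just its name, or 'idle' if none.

running at tick 32 = G

t=0: queue=[A,B] q_used=0 → run A
t=1: queue=[A,B] q_used=1 → run A
t=2: queue=[A,B,C] q_used=2 → run A
t=3: queue=[B,C,A] q_used=0 → run B
t=4: queue=[B,C,A] q_used=1 → run B
t=5: queue=[B,C,A,E] q_used=2 → run B
t=6: queue=[C,A,E,B,G] q_used=0 → run C
t=7: queue=[C,A,E,B,G,F] q_used=1 → run C
t=8: queue=[C,A,E,B,G,F] q_used=2 → run C
t=9: queue=[A,E,B,G,F,C,H] q_used=0 → run A
t=10: queue=[E,B,G,F,C,H] q_used=0 → run E
t=11: queue=[E,B,G,F,C,H] q_used=1 → run E
t=12: queue=[E,B,G,F,C,H] q_used=2 → run E
t=13: queue=[B,G,F,C,H,E] q_used=0 → run B
t=14: queue=[B,G,F,C,H,E] q_used=1 → run B
t=15: queue=[B,G,F,C,H,E] q_used=2 → run B
t=16: queue=[G,F,C,H,E,B] q_used=0 → run G
t=17: queue=[G,F,C,H,E,B] q_used=1 → run G
t=18: queue=[G,F,C,H,E,B] q_used=2 → run G
t=19: queue=[F,C,H,E,B,G] q_used=0 → run F
t=20: queue=[F,C,H,E,B,G] q_used=1 → run F
t=21: queue=[F,C,H,E,B,G] q_used=2 → run F
t=22: queue=[C,H,E,B,G,F] q_used=0 → run C
t=23: queue=[C,H,E,B,G,F] q_used=1 → run C
t=24: queue=[C,H,E,B,G,F] q_used=2 → run C
t=25: queue=[H,E,B,G,F,C] q_used=0 → run H
t=26: queue=[H,E,B,G,F,C] q_used=1 → run H
t=27: queue=[H,E,B,G,F,C] q_used=2 → run H
t=28: queue=[E,B,G,F,C,H] q_used=0 → run E
t=29: queue=[B,G,F,C,H] q_used=0 → run B
t=30: queue=[B,G,F,C,H] q_used=1 → run B
t=31: queue=[G,F,C,H] q_used=0 → run G
t=32: queue=[G,F,C,H] q_used=1 → run G
t=33: queue=[G,F,C,H] q_used=2 → run G
t=34: queue=[F,C,H] q_used=0 → run F
t=35: queue=[F,C,H] q_used=1 → run F
t=36: queue=[F,C,H] q_used=2 → run F
t=37: queue=[C,H] q_used=0 → run C
t=38: queue=[H] q_used=0 → run H
t=39: queue=[H] q_used=1 → run H
t=40: queue=[H] q_used=2 → run H
t=41: (idle)
t=42: (idle)
t=43: (idle)
t=44: (idle)
t=45: (idle)
t=46: (idle)
t=47: (idle)
t=48: (idle)
t=49: (idle)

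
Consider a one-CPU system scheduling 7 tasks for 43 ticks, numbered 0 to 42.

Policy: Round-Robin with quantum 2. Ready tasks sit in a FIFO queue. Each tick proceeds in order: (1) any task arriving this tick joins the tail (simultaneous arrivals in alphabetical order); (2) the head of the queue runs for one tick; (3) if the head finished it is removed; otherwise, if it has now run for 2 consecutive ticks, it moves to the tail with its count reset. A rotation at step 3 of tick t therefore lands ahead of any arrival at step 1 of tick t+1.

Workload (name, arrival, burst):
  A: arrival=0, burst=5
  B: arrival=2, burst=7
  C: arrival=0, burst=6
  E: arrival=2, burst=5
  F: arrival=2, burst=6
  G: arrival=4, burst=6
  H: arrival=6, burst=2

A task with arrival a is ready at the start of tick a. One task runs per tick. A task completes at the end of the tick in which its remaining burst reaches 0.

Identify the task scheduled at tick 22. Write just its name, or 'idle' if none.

running at tick 22 = E

t=0: queue=[A,C] q_used=0 → run A
t=1: queue=[A,C] q_used=1 → run A
t=2: queue=[C,A,B,E,F] q_used=0 → run C
t=3: queue=[C,A,B,E,F] q_used=1 → run C
t=4: queue=[A,B,E,F,C,G] q_used=0 → run A
t=5: queue=[A,B,E,F,C,G] q_used=1 → run A
t=6: queue=[B,E,F,C,G,A,H] q_used=0 → run B
t=7: queue=[B,E,F,C,G,A,H] q_used=1 → run B
t=8: queue=[E,F,C,G,A,H,B] q_used=0 → run E
t=9: queue=[E,F,C,G,A,H,B] q_used=1 → run E
t=10: queue=[F,C,G,A,H,B,E] q_used=0 → run F
t=11: queue=[F,C,G,A,H,B,E] q_used=1 → run F
t=12: queue=[C,G,A,H,B,E,F] q_used=0 → run C
t=13: queue=[C,G,A,H,B,E,F] q_used=1 → run C
t=14: queue=[G,A,H,B,E,F,C] q_used=0 → run G
t=15: queue=[G,A,H,B,E,F,C] q_used=1 → run G
t=16: queue=[A,H,B,E,F,C,G] q_used=0 → run A
t=17: queue=[H,B,E,F,C,G] q_used=0 → run H
t=18: queue=[H,B,E,F,C,G] q_used=1 → run H
t=19: queue=[B,E,F,C,G] q_used=0 → run B
t=20: queue=[B,E,F,C,G] q_used=1 → run B
t=21: queue=[E,F,C,G,B] q_used=0 → run E
t=22: queue=[E,F,C,G,B] q_used=1 → run E
t=23: queue=[F,C,G,B,E] q_used=0 → run F
t=24: queue=[F,C,G,B,E] q_used=1 → run F
t=25: queue=[C,G,B,E,F] q_used=0 → run C
t=26: queue=[C,G,B,E,F] q_used=1 → run C
t=27: queue=[G,B,E,F] q_used=0 → run G
t=28: queue=[G,B,E,F] q_used=1 → run G
t=29: queue=[B,E,F,G] q_used=0 → run B
t=30: queue=[B,E,F,G] q_used=1 → run B
t=31: queue=[E,F,G,B] q_used=0 → run E
t=32: queue=[F,G,B] q_used=0 → run F
t=33: queue=[F,G,B] q_used=1 → run F
t=34: queue=[G,B] q_used=0 → run G
t=35: queue=[G,B] q_used=1 → run G
t=36: queue=[B] q_used=0 → run B
t=37: (idle)
t=38: (idle)
t=39: (idle)
t=40: (idle)
t=41: (idle)
t=42: (idle)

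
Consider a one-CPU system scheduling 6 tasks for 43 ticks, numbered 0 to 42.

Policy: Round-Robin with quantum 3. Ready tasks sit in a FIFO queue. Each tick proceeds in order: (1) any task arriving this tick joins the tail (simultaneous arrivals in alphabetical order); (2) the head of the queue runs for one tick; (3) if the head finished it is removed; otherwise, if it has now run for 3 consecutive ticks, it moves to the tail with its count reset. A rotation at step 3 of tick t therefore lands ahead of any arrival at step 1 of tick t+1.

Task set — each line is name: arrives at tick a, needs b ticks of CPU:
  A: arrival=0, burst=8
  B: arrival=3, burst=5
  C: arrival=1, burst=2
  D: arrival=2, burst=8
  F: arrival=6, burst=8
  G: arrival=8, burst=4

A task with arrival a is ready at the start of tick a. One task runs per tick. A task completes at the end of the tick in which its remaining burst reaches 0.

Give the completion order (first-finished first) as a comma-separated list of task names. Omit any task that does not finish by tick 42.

t=0: queue=[A] q_used=0 → run A
t=1: queue=[A,C] q_used=1 → run A
t=2: queue=[A,C,D] q_used=2 → run A
t=3: queue=[C,D,A,B] q_used=0 → run C
t=4: queue=[C,D,A,B] q_used=1 → run C
t=5: queue=[D,A,B] q_used=0 → run D
t=6: queue=[D,A,B,F] q_used=1 → run D
t=7: queue=[D,A,B,F] q_used=2 → run D
t=8: queue=[A,B,F,D,G] q_used=0 → run A
t=9: queue=[A,B,F,D,G] q_used=1 → run A
t=10: queue=[A,B,F,D,G] q_used=2 → run A
t=11: queue=[B,F,D,G,A] q_used=0 → run B
t=12: queue=[B,F,D,G,A] q_used=1 → run B
t=13: queue=[B,F,D,G,A] q_used=2 → run B
t=14: queue=[F,D,G,A,B] q_used=0 → run F
t=15: queue=[F,D,G,A,B] q_used=1 → run F
t=16: queue=[F,D,G,A,B] q_used=2 → run F
t=17: queue=[D,G,A,B,F] q_used=0 → run D
t=18: queue=[D,G,A,B,F] q_used=1 → run D
t=19: queue=[D,G,A,B,F] q_used=2 → run D
t=20: queue=[G,A,B,F,D] q_used=0 → run G
t=21: queue=[G,A,B,F,D] q_used=1 → run G
t=22: queue=[G,A,B,F,D] q_used=2 → run G
t=23: queue=[A,B,F,D,G] q_used=0 → run A
t=24: queue=[A,B,F,D,G] q_used=1 → run A
t=25: queue=[B,F,D,G] q_used=0 → run B
t=26: queue=[B,F,D,G] q_used=1 → run B
t=27: queue=[F,D,G] q_used=0 → run F
t=28: queue=[F,D,G] q_used=1 → run F
t=29: queue=[F,D,G] q_used=2 → run F
t=30: queue=[D,G,F] q_used=0 → run D
t=31: queue=[D,G,F] q_used=1 → run D
t=32: queue=[G,F] q_used=0 → run G
t=33: queue=[F] q_used=0 → run F
t=34: queue=[F] q_used=1 → run F
t=35: (idle)
t=36: (idle)
t=37: (idle)
t=38: (idle)
t=39: (idle)
t=40: (idle)
t=41: (idle)
t=42: (idle)

completion order = C, A, B, D, G, F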